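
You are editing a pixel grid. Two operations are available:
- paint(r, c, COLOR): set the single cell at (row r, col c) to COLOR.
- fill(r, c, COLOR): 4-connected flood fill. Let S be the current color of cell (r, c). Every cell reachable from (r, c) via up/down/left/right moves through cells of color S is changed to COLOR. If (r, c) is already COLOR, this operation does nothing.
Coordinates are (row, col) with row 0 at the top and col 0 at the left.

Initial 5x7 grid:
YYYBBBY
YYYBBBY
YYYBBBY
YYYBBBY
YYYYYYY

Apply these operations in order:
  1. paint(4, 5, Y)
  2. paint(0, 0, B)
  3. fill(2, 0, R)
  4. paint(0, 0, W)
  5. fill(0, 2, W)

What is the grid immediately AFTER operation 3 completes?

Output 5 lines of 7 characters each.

After op 1 paint(4,5,Y):
YYYBBBY
YYYBBBY
YYYBBBY
YYYBBBY
YYYYYYY
After op 2 paint(0,0,B):
BYYBBBY
YYYBBBY
YYYBBBY
YYYBBBY
YYYYYYY
After op 3 fill(2,0,R) [22 cells changed]:
BRRBBBR
RRRBBBR
RRRBBBR
RRRBBBR
RRRRRRR

Answer: BRRBBBR
RRRBBBR
RRRBBBR
RRRBBBR
RRRRRRR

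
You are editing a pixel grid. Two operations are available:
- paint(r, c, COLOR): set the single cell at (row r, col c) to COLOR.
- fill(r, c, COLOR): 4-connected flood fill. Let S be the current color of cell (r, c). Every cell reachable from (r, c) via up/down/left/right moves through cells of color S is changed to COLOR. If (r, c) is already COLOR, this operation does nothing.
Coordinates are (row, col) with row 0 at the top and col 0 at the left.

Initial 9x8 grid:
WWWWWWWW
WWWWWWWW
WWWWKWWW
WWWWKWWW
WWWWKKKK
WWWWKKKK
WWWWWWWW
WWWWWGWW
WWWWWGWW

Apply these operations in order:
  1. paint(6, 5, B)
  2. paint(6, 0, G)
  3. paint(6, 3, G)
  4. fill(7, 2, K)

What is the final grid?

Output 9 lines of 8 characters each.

After op 1 paint(6,5,B):
WWWWWWWW
WWWWWWWW
WWWWKWWW
WWWWKWWW
WWWWKKKK
WWWWKKKK
WWWWWBWW
WWWWWGWW
WWWWWGWW
After op 2 paint(6,0,G):
WWWWWWWW
WWWWWWWW
WWWWKWWW
WWWWKWWW
WWWWKKKK
WWWWKKKK
GWWWWBWW
WWWWWGWW
WWWWWGWW
After op 3 paint(6,3,G):
WWWWWWWW
WWWWWWWW
WWWWKWWW
WWWWKWWW
WWWWKKKK
WWWWKKKK
GWWGWBWW
WWWWWGWW
WWWWWGWW
After op 4 fill(7,2,K) [51 cells changed]:
KKKKKKKK
KKKKKKKK
KKKKKKKK
KKKKKKKK
KKKKKKKK
KKKKKKKK
GKKGKBWW
KKKKKGWW
KKKKKGWW

Answer: KKKKKKKK
KKKKKKKK
KKKKKKKK
KKKKKKKK
KKKKKKKK
KKKKKKKK
GKKGKBWW
KKKKKGWW
KKKKKGWW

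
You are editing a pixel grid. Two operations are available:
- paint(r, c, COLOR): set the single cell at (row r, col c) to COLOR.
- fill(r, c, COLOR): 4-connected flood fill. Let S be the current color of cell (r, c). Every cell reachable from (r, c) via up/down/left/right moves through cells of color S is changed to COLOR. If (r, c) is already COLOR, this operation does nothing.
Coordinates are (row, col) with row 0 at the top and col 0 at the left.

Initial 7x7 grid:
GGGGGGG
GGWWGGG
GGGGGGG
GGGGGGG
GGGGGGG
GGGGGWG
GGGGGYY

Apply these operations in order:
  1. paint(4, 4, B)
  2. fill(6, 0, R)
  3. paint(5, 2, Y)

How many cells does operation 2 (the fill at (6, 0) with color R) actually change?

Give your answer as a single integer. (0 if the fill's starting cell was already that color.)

After op 1 paint(4,4,B):
GGGGGGG
GGWWGGG
GGGGGGG
GGGGGGG
GGGGBGG
GGGGGWG
GGGGGYY
After op 2 fill(6,0,R) [43 cells changed]:
RRRRRRR
RRWWRRR
RRRRRRR
RRRRRRR
RRRRBRR
RRRRRWR
RRRRRYY

Answer: 43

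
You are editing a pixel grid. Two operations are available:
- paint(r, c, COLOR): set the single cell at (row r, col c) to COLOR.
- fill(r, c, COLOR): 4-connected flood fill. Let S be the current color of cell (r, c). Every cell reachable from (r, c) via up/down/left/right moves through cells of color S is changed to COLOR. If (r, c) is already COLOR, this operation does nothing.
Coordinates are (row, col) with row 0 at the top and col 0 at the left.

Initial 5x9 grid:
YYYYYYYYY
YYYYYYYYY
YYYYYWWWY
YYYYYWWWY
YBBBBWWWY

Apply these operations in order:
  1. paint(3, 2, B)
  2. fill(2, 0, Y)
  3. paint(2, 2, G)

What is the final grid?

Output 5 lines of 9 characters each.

Answer: YYYYYYYYY
YYYYYYYYY
YYGYYWWWY
YYBYYWWWY
YBBBBWWWY

Derivation:
After op 1 paint(3,2,B):
YYYYYYYYY
YYYYYYYYY
YYYYYWWWY
YYBYYWWWY
YBBBBWWWY
After op 2 fill(2,0,Y) [0 cells changed]:
YYYYYYYYY
YYYYYYYYY
YYYYYWWWY
YYBYYWWWY
YBBBBWWWY
After op 3 paint(2,2,G):
YYYYYYYYY
YYYYYYYYY
YYGYYWWWY
YYBYYWWWY
YBBBBWWWY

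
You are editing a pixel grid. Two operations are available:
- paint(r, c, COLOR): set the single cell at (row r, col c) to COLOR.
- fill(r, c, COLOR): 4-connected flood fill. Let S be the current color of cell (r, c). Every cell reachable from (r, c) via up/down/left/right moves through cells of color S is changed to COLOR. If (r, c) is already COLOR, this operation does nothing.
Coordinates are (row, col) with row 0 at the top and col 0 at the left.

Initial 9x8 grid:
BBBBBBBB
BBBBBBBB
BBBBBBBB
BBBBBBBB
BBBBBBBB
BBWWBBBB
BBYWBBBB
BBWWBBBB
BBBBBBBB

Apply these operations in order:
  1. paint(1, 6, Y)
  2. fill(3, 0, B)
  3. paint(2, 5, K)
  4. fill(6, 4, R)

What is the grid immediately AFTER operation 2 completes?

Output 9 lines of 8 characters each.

After op 1 paint(1,6,Y):
BBBBBBBB
BBBBBBYB
BBBBBBBB
BBBBBBBB
BBBBBBBB
BBWWBBBB
BBYWBBBB
BBWWBBBB
BBBBBBBB
After op 2 fill(3,0,B) [0 cells changed]:
BBBBBBBB
BBBBBBYB
BBBBBBBB
BBBBBBBB
BBBBBBBB
BBWWBBBB
BBYWBBBB
BBWWBBBB
BBBBBBBB

Answer: BBBBBBBB
BBBBBBYB
BBBBBBBB
BBBBBBBB
BBBBBBBB
BBWWBBBB
BBYWBBBB
BBWWBBBB
BBBBBBBB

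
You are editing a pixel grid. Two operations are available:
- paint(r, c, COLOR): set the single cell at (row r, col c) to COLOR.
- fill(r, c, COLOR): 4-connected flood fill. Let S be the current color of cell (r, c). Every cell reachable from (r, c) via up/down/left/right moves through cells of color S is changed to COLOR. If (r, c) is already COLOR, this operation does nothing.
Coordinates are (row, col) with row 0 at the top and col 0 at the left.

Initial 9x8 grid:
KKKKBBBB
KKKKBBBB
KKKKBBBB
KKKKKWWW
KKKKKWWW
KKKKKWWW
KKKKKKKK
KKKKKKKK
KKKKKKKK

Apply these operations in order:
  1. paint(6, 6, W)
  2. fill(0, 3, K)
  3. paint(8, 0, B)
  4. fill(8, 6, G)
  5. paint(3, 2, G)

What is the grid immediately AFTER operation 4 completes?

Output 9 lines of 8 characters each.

After op 1 paint(6,6,W):
KKKKBBBB
KKKKBBBB
KKKKBBBB
KKKKKWWW
KKKKKWWW
KKKKKWWW
KKKKKKWK
KKKKKKKK
KKKKKKKK
After op 2 fill(0,3,K) [0 cells changed]:
KKKKBBBB
KKKKBBBB
KKKKBBBB
KKKKKWWW
KKKKKWWW
KKKKKWWW
KKKKKKWK
KKKKKKKK
KKKKKKKK
After op 3 paint(8,0,B):
KKKKBBBB
KKKKBBBB
KKKKBBBB
KKKKKWWW
KKKKKWWW
KKKKKWWW
KKKKKKWK
KKKKKKKK
BKKKKKKK
After op 4 fill(8,6,G) [49 cells changed]:
GGGGBBBB
GGGGBBBB
GGGGBBBB
GGGGGWWW
GGGGGWWW
GGGGGWWW
GGGGGGWG
GGGGGGGG
BGGGGGGG

Answer: GGGGBBBB
GGGGBBBB
GGGGBBBB
GGGGGWWW
GGGGGWWW
GGGGGWWW
GGGGGGWG
GGGGGGGG
BGGGGGGG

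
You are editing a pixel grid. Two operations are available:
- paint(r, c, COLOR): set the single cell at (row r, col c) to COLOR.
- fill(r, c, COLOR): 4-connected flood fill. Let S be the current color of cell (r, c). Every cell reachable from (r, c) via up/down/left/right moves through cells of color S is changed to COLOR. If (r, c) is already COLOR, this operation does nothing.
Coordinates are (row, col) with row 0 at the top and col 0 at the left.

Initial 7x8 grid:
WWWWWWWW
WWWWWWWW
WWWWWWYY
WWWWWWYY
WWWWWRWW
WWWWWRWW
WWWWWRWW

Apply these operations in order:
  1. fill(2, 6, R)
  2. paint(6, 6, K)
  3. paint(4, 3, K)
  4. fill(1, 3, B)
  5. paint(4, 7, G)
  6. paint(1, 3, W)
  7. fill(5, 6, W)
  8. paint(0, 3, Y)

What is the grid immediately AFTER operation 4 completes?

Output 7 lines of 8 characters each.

After op 1 fill(2,6,R) [4 cells changed]:
WWWWWWWW
WWWWWWWW
WWWWWWRR
WWWWWWRR
WWWWWRWW
WWWWWRWW
WWWWWRWW
After op 2 paint(6,6,K):
WWWWWWWW
WWWWWWWW
WWWWWWRR
WWWWWWRR
WWWWWRWW
WWWWWRWW
WWWWWRKW
After op 3 paint(4,3,K):
WWWWWWWW
WWWWWWWW
WWWWWWRR
WWWWWWRR
WWWKWRWW
WWWWWRWW
WWWWWRKW
After op 4 fill(1,3,B) [42 cells changed]:
BBBBBBBB
BBBBBBBB
BBBBBBRR
BBBBBBRR
BBBKBRWW
BBBBBRWW
BBBBBRKW

Answer: BBBBBBBB
BBBBBBBB
BBBBBBRR
BBBBBBRR
BBBKBRWW
BBBBBRWW
BBBBBRKW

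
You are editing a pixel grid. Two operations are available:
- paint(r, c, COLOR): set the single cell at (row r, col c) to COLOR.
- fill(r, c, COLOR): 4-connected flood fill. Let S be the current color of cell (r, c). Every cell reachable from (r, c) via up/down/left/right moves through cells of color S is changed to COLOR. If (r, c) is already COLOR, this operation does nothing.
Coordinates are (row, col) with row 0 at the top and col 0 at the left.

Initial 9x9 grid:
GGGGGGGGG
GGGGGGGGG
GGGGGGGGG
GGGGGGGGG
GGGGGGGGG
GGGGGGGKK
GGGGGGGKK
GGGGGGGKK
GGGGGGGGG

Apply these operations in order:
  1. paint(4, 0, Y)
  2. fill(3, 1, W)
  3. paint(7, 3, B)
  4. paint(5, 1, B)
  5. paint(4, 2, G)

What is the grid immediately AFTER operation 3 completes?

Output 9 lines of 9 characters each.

After op 1 paint(4,0,Y):
GGGGGGGGG
GGGGGGGGG
GGGGGGGGG
GGGGGGGGG
YGGGGGGGG
GGGGGGGKK
GGGGGGGKK
GGGGGGGKK
GGGGGGGGG
After op 2 fill(3,1,W) [74 cells changed]:
WWWWWWWWW
WWWWWWWWW
WWWWWWWWW
WWWWWWWWW
YWWWWWWWW
WWWWWWWKK
WWWWWWWKK
WWWWWWWKK
WWWWWWWWW
After op 3 paint(7,3,B):
WWWWWWWWW
WWWWWWWWW
WWWWWWWWW
WWWWWWWWW
YWWWWWWWW
WWWWWWWKK
WWWWWWWKK
WWWBWWWKK
WWWWWWWWW

Answer: WWWWWWWWW
WWWWWWWWW
WWWWWWWWW
WWWWWWWWW
YWWWWWWWW
WWWWWWWKK
WWWWWWWKK
WWWBWWWKK
WWWWWWWWW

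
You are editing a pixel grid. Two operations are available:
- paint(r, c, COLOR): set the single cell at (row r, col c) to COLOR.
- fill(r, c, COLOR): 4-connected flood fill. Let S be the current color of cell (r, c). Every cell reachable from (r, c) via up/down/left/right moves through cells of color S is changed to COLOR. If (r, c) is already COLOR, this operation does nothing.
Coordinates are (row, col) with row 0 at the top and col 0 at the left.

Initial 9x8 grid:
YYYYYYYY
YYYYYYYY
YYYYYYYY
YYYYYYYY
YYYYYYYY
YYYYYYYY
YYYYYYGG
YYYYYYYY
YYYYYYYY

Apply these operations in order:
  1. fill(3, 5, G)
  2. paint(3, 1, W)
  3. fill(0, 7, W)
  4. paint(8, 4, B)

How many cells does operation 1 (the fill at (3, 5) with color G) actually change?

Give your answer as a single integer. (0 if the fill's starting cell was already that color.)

After op 1 fill(3,5,G) [70 cells changed]:
GGGGGGGG
GGGGGGGG
GGGGGGGG
GGGGGGGG
GGGGGGGG
GGGGGGGG
GGGGGGGG
GGGGGGGG
GGGGGGGG

Answer: 70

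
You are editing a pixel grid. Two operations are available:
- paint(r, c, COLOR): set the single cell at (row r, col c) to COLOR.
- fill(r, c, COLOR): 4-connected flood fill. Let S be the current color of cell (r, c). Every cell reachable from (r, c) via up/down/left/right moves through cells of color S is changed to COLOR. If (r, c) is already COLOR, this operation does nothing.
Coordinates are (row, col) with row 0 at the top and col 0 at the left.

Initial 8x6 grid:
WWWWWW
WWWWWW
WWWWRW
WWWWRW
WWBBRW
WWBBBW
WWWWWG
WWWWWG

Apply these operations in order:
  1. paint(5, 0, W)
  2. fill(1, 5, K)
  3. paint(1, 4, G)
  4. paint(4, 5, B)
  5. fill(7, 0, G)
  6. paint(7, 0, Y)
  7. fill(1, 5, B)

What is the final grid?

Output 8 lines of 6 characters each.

Answer: BBBBBB
BBBBBB
BBBBRB
BBBBRB
BBBBRB
BBBBBK
BBBBBB
YBBBBB

Derivation:
After op 1 paint(5,0,W):
WWWWWW
WWWWWW
WWWWRW
WWWWRW
WWBBRW
WWBBBW
WWWWWG
WWWWWG
After op 2 fill(1,5,K) [38 cells changed]:
KKKKKK
KKKKKK
KKKKRK
KKKKRK
KKBBRK
KKBBBK
KKKKKG
KKKKKG
After op 3 paint(1,4,G):
KKKKKK
KKKKGK
KKKKRK
KKKKRK
KKBBRK
KKBBBK
KKKKKG
KKKKKG
After op 4 paint(4,5,B):
KKKKKK
KKKKGK
KKKKRK
KKKKRK
KKBBRB
KKBBBK
KKKKKG
KKKKKG
After op 5 fill(7,0,G) [35 cells changed]:
GGGGGG
GGGGGG
GGGGRG
GGGGRG
GGBBRB
GGBBBK
GGGGGG
GGGGGG
After op 6 paint(7,0,Y):
GGGGGG
GGGGGG
GGGGRG
GGGGRG
GGBBRB
GGBBBK
GGGGGG
YGGGGG
After op 7 fill(1,5,B) [37 cells changed]:
BBBBBB
BBBBBB
BBBBRB
BBBBRB
BBBBRB
BBBBBK
BBBBBB
YBBBBB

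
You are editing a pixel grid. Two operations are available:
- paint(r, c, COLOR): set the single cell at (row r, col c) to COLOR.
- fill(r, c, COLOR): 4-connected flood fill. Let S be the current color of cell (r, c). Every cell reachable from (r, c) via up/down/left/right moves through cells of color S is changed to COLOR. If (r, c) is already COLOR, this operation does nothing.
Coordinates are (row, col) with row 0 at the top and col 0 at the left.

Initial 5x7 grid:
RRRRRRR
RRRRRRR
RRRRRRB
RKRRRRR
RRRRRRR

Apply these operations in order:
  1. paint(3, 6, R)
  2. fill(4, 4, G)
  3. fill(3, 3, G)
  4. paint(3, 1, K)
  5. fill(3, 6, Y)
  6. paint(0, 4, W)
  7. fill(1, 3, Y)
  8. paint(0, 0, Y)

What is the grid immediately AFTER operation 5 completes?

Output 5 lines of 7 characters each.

After op 1 paint(3,6,R):
RRRRRRR
RRRRRRR
RRRRRRB
RKRRRRR
RRRRRRR
After op 2 fill(4,4,G) [33 cells changed]:
GGGGGGG
GGGGGGG
GGGGGGB
GKGGGGG
GGGGGGG
After op 3 fill(3,3,G) [0 cells changed]:
GGGGGGG
GGGGGGG
GGGGGGB
GKGGGGG
GGGGGGG
After op 4 paint(3,1,K):
GGGGGGG
GGGGGGG
GGGGGGB
GKGGGGG
GGGGGGG
After op 5 fill(3,6,Y) [33 cells changed]:
YYYYYYY
YYYYYYY
YYYYYYB
YKYYYYY
YYYYYYY

Answer: YYYYYYY
YYYYYYY
YYYYYYB
YKYYYYY
YYYYYYY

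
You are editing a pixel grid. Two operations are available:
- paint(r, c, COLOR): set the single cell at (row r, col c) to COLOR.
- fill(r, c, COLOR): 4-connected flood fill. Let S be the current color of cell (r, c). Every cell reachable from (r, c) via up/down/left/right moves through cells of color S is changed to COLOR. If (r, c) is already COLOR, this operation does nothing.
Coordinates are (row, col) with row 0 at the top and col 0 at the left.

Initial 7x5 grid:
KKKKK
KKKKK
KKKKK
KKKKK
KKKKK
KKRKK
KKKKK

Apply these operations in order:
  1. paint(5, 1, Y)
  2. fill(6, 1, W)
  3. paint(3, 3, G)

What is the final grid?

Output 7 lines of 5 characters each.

After op 1 paint(5,1,Y):
KKKKK
KKKKK
KKKKK
KKKKK
KKKKK
KYRKK
KKKKK
After op 2 fill(6,1,W) [33 cells changed]:
WWWWW
WWWWW
WWWWW
WWWWW
WWWWW
WYRWW
WWWWW
After op 3 paint(3,3,G):
WWWWW
WWWWW
WWWWW
WWWGW
WWWWW
WYRWW
WWWWW

Answer: WWWWW
WWWWW
WWWWW
WWWGW
WWWWW
WYRWW
WWWWW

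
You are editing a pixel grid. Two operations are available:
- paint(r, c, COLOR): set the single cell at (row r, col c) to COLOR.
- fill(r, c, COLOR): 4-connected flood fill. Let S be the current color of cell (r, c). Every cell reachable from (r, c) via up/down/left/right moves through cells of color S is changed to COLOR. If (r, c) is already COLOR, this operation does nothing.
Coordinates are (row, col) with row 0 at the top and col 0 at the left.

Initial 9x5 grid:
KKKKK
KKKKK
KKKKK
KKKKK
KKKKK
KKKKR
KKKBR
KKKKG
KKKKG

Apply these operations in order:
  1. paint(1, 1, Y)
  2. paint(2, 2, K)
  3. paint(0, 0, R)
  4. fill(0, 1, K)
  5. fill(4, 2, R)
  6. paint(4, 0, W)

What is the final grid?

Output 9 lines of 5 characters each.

Answer: RRRRR
RYRRR
RRRRR
RRRRR
WRRRR
RRRRR
RRRBR
RRRRG
RRRRG

Derivation:
After op 1 paint(1,1,Y):
KKKKK
KYKKK
KKKKK
KKKKK
KKKKK
KKKKR
KKKBR
KKKKG
KKKKG
After op 2 paint(2,2,K):
KKKKK
KYKKK
KKKKK
KKKKK
KKKKK
KKKKR
KKKBR
KKKKG
KKKKG
After op 3 paint(0,0,R):
RKKKK
KYKKK
KKKKK
KKKKK
KKKKK
KKKKR
KKKBR
KKKKG
KKKKG
After op 4 fill(0,1,K) [0 cells changed]:
RKKKK
KYKKK
KKKKK
KKKKK
KKKKK
KKKKR
KKKBR
KKKKG
KKKKG
After op 5 fill(4,2,R) [38 cells changed]:
RRRRR
RYRRR
RRRRR
RRRRR
RRRRR
RRRRR
RRRBR
RRRRG
RRRRG
After op 6 paint(4,0,W):
RRRRR
RYRRR
RRRRR
RRRRR
WRRRR
RRRRR
RRRBR
RRRRG
RRRRG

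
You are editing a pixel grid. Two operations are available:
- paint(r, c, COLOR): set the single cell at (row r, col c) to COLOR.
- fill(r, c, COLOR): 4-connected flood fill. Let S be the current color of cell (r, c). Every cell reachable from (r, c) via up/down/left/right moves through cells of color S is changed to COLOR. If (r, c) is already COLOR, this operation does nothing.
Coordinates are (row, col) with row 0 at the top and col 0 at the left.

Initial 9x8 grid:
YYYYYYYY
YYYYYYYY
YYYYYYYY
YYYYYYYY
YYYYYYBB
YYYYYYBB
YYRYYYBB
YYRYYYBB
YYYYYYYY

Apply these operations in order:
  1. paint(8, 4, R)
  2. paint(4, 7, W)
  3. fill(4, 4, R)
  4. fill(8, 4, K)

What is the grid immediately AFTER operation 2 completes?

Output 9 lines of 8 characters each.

Answer: YYYYYYYY
YYYYYYYY
YYYYYYYY
YYYYYYYY
YYYYYYBW
YYYYYYBB
YYRYYYBB
YYRYYYBB
YYYYRYYY

Derivation:
After op 1 paint(8,4,R):
YYYYYYYY
YYYYYYYY
YYYYYYYY
YYYYYYYY
YYYYYYBB
YYYYYYBB
YYRYYYBB
YYRYYYBB
YYYYRYYY
After op 2 paint(4,7,W):
YYYYYYYY
YYYYYYYY
YYYYYYYY
YYYYYYYY
YYYYYYBW
YYYYYYBB
YYRYYYBB
YYRYYYBB
YYYYRYYY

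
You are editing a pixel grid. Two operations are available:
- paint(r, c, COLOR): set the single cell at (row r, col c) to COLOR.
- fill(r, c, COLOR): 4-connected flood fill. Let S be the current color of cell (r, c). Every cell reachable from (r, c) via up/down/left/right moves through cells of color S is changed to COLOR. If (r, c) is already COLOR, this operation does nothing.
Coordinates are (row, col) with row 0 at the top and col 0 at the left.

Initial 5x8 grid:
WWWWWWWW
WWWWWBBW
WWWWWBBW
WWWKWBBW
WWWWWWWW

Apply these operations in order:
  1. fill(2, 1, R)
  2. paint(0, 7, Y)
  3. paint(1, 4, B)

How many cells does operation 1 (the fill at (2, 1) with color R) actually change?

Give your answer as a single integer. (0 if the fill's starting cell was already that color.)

After op 1 fill(2,1,R) [33 cells changed]:
RRRRRRRR
RRRRRBBR
RRRRRBBR
RRRKRBBR
RRRRRRRR

Answer: 33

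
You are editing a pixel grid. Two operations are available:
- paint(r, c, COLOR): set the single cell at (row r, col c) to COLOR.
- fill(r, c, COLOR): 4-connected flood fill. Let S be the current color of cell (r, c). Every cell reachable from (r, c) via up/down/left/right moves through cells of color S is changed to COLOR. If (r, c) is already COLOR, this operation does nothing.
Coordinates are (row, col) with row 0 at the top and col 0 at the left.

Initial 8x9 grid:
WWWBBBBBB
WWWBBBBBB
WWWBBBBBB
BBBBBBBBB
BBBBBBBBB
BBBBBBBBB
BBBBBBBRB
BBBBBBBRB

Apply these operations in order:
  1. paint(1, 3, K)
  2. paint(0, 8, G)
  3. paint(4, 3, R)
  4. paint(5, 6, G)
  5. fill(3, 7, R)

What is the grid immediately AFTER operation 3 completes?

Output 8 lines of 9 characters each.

Answer: WWWBBBBBG
WWWKBBBBB
WWWBBBBBB
BBBBBBBBB
BBBRBBBBB
BBBBBBBBB
BBBBBBBRB
BBBBBBBRB

Derivation:
After op 1 paint(1,3,K):
WWWBBBBBB
WWWKBBBBB
WWWBBBBBB
BBBBBBBBB
BBBBBBBBB
BBBBBBBBB
BBBBBBBRB
BBBBBBBRB
After op 2 paint(0,8,G):
WWWBBBBBG
WWWKBBBBB
WWWBBBBBB
BBBBBBBBB
BBBBBBBBB
BBBBBBBBB
BBBBBBBRB
BBBBBBBRB
After op 3 paint(4,3,R):
WWWBBBBBG
WWWKBBBBB
WWWBBBBBB
BBBBBBBBB
BBBRBBBBB
BBBBBBBBB
BBBBBBBRB
BBBBBBBRB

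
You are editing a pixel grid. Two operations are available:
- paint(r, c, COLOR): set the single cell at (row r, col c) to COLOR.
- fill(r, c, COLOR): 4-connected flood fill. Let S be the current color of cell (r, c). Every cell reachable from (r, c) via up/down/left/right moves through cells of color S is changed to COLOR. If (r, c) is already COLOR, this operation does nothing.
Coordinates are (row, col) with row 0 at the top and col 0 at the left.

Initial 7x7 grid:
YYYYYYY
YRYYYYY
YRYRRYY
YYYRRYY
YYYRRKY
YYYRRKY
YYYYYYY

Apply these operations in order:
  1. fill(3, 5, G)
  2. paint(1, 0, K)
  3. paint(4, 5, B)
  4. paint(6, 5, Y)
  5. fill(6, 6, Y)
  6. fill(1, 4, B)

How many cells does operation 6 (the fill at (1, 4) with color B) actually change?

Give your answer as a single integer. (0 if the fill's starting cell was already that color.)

After op 1 fill(3,5,G) [37 cells changed]:
GGGGGGG
GRGGGGG
GRGRRGG
GGGRRGG
GGGRRKG
GGGRRKG
GGGGGGG
After op 2 paint(1,0,K):
GGGGGGG
KRGGGGG
GRGRRGG
GGGRRGG
GGGRRKG
GGGRRKG
GGGGGGG
After op 3 paint(4,5,B):
GGGGGGG
KRGGGGG
GRGRRGG
GGGRRGG
GGGRRBG
GGGRRKG
GGGGGGG
After op 4 paint(6,5,Y):
GGGGGGG
KRGGGGG
GRGRRGG
GGGRRGG
GGGRRBG
GGGRRKG
GGGGGYG
After op 5 fill(6,6,Y) [35 cells changed]:
YYYYYYY
KRYYYYY
YRYRRYY
YYYRRYY
YYYRRBY
YYYRRKY
YYYYYYY
After op 6 fill(1,4,B) [36 cells changed]:
BBBBBBB
KRBBBBB
BRBRRBB
BBBRRBB
BBBRRBB
BBBRRKB
BBBBBBB

Answer: 36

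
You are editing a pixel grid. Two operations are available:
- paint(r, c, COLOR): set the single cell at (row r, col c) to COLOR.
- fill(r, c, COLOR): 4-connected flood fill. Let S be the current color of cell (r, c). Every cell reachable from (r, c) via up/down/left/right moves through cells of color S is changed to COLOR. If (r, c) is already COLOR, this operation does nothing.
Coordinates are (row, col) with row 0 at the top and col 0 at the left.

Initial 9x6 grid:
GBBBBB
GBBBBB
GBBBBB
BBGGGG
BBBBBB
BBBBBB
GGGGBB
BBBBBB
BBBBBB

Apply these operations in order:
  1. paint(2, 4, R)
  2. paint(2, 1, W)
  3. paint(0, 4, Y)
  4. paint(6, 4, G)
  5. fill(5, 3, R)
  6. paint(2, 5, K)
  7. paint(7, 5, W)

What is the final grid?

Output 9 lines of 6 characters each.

Answer: GBBBYB
GBBBBB
GWBBRK
RRGGGG
RRRRRR
RRRRRR
GGGGGR
RRRRRW
RRRRRR

Derivation:
After op 1 paint(2,4,R):
GBBBBB
GBBBBB
GBBBRB
BBGGGG
BBBBBB
BBBBBB
GGGGBB
BBBBBB
BBBBBB
After op 2 paint(2,1,W):
GBBBBB
GBBBBB
GWBBRB
BBGGGG
BBBBBB
BBBBBB
GGGGBB
BBBBBB
BBBBBB
After op 3 paint(0,4,Y):
GBBBYB
GBBBBB
GWBBRB
BBGGGG
BBBBBB
BBBBBB
GGGGBB
BBBBBB
BBBBBB
After op 4 paint(6,4,G):
GBBBYB
GBBBBB
GWBBRB
BBGGGG
BBBBBB
BBBBBB
GGGGGB
BBBBBB
BBBBBB
After op 5 fill(5,3,R) [27 cells changed]:
GBBBYB
GBBBBB
GWBBRB
RRGGGG
RRRRRR
RRRRRR
GGGGGR
RRRRRR
RRRRRR
After op 6 paint(2,5,K):
GBBBYB
GBBBBB
GWBBRK
RRGGGG
RRRRRR
RRRRRR
GGGGGR
RRRRRR
RRRRRR
After op 7 paint(7,5,W):
GBBBYB
GBBBBB
GWBBRK
RRGGGG
RRRRRR
RRRRRR
GGGGGR
RRRRRW
RRRRRR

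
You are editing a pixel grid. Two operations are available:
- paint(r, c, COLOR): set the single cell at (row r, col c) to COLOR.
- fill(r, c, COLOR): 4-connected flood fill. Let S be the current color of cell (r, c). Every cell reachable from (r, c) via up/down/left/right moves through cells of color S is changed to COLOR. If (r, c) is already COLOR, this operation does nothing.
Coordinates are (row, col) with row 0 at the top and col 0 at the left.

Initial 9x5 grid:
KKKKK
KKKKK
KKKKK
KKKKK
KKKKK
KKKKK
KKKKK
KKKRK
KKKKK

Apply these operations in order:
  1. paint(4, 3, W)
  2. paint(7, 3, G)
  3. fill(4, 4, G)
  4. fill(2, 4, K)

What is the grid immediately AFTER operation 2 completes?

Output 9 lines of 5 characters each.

After op 1 paint(4,3,W):
KKKKK
KKKKK
KKKKK
KKKKK
KKKWK
KKKKK
KKKKK
KKKRK
KKKKK
After op 2 paint(7,3,G):
KKKKK
KKKKK
KKKKK
KKKKK
KKKWK
KKKKK
KKKKK
KKKGK
KKKKK

Answer: KKKKK
KKKKK
KKKKK
KKKKK
KKKWK
KKKKK
KKKKK
KKKGK
KKKKK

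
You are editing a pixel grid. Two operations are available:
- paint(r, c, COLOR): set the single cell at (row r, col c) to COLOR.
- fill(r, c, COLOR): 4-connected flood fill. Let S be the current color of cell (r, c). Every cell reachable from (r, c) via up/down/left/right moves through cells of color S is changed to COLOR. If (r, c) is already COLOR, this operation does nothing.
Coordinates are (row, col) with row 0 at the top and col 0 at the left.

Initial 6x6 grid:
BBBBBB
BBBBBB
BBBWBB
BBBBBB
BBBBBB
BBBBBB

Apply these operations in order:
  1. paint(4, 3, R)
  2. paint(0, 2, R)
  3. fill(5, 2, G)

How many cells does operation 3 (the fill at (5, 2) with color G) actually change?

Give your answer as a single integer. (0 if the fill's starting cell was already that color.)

Answer: 33

Derivation:
After op 1 paint(4,3,R):
BBBBBB
BBBBBB
BBBWBB
BBBBBB
BBBRBB
BBBBBB
After op 2 paint(0,2,R):
BBRBBB
BBBBBB
BBBWBB
BBBBBB
BBBRBB
BBBBBB
After op 3 fill(5,2,G) [33 cells changed]:
GGRGGG
GGGGGG
GGGWGG
GGGGGG
GGGRGG
GGGGGG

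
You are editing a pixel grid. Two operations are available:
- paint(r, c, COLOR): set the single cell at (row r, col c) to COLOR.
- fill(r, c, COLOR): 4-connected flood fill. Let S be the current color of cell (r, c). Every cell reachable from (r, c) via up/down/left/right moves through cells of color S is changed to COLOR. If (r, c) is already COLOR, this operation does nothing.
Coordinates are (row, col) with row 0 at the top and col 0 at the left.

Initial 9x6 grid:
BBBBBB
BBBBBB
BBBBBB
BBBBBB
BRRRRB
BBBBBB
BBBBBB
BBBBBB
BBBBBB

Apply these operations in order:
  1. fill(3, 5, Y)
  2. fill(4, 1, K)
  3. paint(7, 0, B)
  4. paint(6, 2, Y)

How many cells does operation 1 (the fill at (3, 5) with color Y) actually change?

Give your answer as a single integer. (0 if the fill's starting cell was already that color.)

Answer: 50

Derivation:
After op 1 fill(3,5,Y) [50 cells changed]:
YYYYYY
YYYYYY
YYYYYY
YYYYYY
YRRRRY
YYYYYY
YYYYYY
YYYYYY
YYYYYY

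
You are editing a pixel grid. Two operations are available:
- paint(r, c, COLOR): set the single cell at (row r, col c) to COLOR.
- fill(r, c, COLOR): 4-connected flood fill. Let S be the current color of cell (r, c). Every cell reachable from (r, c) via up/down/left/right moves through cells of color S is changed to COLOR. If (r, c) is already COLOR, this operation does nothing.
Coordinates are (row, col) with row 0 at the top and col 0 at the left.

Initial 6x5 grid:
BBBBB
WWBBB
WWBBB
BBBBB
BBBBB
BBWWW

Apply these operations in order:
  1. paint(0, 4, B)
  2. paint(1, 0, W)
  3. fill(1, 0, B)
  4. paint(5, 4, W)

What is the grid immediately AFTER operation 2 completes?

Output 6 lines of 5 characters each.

Answer: BBBBB
WWBBB
WWBBB
BBBBB
BBBBB
BBWWW

Derivation:
After op 1 paint(0,4,B):
BBBBB
WWBBB
WWBBB
BBBBB
BBBBB
BBWWW
After op 2 paint(1,0,W):
BBBBB
WWBBB
WWBBB
BBBBB
BBBBB
BBWWW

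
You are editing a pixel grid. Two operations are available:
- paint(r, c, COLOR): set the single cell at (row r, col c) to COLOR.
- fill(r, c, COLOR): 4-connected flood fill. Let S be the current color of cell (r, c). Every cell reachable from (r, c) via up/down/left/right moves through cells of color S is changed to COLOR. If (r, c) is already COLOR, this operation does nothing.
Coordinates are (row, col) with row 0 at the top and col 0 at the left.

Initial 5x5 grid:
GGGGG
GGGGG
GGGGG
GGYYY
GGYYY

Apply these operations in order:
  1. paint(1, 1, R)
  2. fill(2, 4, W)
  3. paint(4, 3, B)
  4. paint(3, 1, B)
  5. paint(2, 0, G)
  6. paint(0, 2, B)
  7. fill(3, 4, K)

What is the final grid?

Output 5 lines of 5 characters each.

Answer: WWBWW
WRWWW
GWWWW
WBKKK
WWKBK

Derivation:
After op 1 paint(1,1,R):
GGGGG
GRGGG
GGGGG
GGYYY
GGYYY
After op 2 fill(2,4,W) [18 cells changed]:
WWWWW
WRWWW
WWWWW
WWYYY
WWYYY
After op 3 paint(4,3,B):
WWWWW
WRWWW
WWWWW
WWYYY
WWYBY
After op 4 paint(3,1,B):
WWWWW
WRWWW
WWWWW
WBYYY
WWYBY
After op 5 paint(2,0,G):
WWWWW
WRWWW
GWWWW
WBYYY
WWYBY
After op 6 paint(0,2,B):
WWBWW
WRWWW
GWWWW
WBYYY
WWYBY
After op 7 fill(3,4,K) [5 cells changed]:
WWBWW
WRWWW
GWWWW
WBKKK
WWKBK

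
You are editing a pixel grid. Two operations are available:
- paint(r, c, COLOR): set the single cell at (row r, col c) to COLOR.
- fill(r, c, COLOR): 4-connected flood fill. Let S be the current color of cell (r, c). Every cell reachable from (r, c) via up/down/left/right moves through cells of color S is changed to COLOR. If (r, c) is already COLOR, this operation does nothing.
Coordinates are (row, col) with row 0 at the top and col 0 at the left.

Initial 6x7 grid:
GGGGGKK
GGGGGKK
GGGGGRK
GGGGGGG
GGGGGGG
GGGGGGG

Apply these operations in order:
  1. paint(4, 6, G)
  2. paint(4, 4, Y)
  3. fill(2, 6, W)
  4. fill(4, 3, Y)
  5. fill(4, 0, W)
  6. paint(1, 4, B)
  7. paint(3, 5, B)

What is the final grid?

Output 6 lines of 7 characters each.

Answer: WWWWWWW
WWWWBWW
WWWWWRW
WWWWWBW
WWWWWWW
WWWWWWW

Derivation:
After op 1 paint(4,6,G):
GGGGGKK
GGGGGKK
GGGGGRK
GGGGGGG
GGGGGGG
GGGGGGG
After op 2 paint(4,4,Y):
GGGGGKK
GGGGGKK
GGGGGRK
GGGGGGG
GGGGYGG
GGGGGGG
After op 3 fill(2,6,W) [5 cells changed]:
GGGGGWW
GGGGGWW
GGGGGRW
GGGGGGG
GGGGYGG
GGGGGGG
After op 4 fill(4,3,Y) [35 cells changed]:
YYYYYWW
YYYYYWW
YYYYYRW
YYYYYYY
YYYYYYY
YYYYYYY
After op 5 fill(4,0,W) [36 cells changed]:
WWWWWWW
WWWWWWW
WWWWWRW
WWWWWWW
WWWWWWW
WWWWWWW
After op 6 paint(1,4,B):
WWWWWWW
WWWWBWW
WWWWWRW
WWWWWWW
WWWWWWW
WWWWWWW
After op 7 paint(3,5,B):
WWWWWWW
WWWWBWW
WWWWWRW
WWWWWBW
WWWWWWW
WWWWWWW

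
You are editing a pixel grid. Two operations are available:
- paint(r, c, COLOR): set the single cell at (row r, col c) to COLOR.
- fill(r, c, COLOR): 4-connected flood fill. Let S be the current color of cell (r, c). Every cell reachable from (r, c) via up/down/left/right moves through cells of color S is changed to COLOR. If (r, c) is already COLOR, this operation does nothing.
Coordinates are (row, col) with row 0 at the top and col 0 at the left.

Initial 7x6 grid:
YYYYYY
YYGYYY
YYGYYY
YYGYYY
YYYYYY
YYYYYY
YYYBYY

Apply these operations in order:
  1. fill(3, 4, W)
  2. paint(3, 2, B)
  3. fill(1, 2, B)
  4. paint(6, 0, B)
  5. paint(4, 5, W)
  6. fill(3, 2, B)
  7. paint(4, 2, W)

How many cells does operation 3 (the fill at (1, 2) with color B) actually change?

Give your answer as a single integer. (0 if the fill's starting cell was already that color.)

After op 1 fill(3,4,W) [38 cells changed]:
WWWWWW
WWGWWW
WWGWWW
WWGWWW
WWWWWW
WWWWWW
WWWBWW
After op 2 paint(3,2,B):
WWWWWW
WWGWWW
WWGWWW
WWBWWW
WWWWWW
WWWWWW
WWWBWW
After op 3 fill(1,2,B) [2 cells changed]:
WWWWWW
WWBWWW
WWBWWW
WWBWWW
WWWWWW
WWWWWW
WWWBWW

Answer: 2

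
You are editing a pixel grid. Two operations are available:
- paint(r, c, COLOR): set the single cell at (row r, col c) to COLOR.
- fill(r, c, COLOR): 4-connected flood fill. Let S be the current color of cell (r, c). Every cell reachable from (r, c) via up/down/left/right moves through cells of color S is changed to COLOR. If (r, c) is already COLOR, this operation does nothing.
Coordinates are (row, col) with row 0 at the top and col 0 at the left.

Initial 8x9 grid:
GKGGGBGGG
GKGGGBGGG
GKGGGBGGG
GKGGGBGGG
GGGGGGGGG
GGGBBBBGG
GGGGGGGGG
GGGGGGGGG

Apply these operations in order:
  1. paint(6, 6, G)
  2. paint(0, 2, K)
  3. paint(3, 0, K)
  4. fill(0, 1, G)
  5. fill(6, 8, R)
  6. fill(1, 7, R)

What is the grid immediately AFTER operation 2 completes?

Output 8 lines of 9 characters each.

After op 1 paint(6,6,G):
GKGGGBGGG
GKGGGBGGG
GKGGGBGGG
GKGGGBGGG
GGGGGGGGG
GGGBBBBGG
GGGGGGGGG
GGGGGGGGG
After op 2 paint(0,2,K):
GKKGGBGGG
GKGGGBGGG
GKGGGBGGG
GKGGGBGGG
GGGGGGGGG
GGGBBBBGG
GGGGGGGGG
GGGGGGGGG

Answer: GKKGGBGGG
GKGGGBGGG
GKGGGBGGG
GKGGGBGGG
GGGGGGGGG
GGGBBBBGG
GGGGGGGGG
GGGGGGGGG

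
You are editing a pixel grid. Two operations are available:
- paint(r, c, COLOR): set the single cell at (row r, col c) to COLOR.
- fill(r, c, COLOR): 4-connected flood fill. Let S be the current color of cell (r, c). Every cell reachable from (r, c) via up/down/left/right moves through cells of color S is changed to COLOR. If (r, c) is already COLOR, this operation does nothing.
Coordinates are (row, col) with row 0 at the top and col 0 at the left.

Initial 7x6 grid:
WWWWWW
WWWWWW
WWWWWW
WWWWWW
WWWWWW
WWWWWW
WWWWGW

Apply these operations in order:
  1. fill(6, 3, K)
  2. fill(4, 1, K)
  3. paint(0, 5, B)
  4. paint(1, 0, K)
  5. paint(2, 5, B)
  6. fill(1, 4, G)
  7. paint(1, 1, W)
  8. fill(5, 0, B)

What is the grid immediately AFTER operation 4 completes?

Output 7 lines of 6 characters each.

After op 1 fill(6,3,K) [41 cells changed]:
KKKKKK
KKKKKK
KKKKKK
KKKKKK
KKKKKK
KKKKKK
KKKKGK
After op 2 fill(4,1,K) [0 cells changed]:
KKKKKK
KKKKKK
KKKKKK
KKKKKK
KKKKKK
KKKKKK
KKKKGK
After op 3 paint(0,5,B):
KKKKKB
KKKKKK
KKKKKK
KKKKKK
KKKKKK
KKKKKK
KKKKGK
After op 4 paint(1,0,K):
KKKKKB
KKKKKK
KKKKKK
KKKKKK
KKKKKK
KKKKKK
KKKKGK

Answer: KKKKKB
KKKKKK
KKKKKK
KKKKKK
KKKKKK
KKKKKK
KKKKGK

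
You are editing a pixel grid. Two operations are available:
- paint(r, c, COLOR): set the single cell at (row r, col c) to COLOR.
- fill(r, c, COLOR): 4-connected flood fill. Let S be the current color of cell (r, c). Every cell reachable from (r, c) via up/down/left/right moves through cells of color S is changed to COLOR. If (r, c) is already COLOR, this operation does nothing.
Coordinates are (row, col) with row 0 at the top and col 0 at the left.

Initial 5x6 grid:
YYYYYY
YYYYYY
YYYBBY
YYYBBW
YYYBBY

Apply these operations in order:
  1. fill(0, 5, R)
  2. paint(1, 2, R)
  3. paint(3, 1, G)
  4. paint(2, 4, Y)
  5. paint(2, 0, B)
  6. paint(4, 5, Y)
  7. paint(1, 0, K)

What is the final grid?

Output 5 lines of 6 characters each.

After op 1 fill(0,5,R) [22 cells changed]:
RRRRRR
RRRRRR
RRRBBR
RRRBBW
RRRBBY
After op 2 paint(1,2,R):
RRRRRR
RRRRRR
RRRBBR
RRRBBW
RRRBBY
After op 3 paint(3,1,G):
RRRRRR
RRRRRR
RRRBBR
RGRBBW
RRRBBY
After op 4 paint(2,4,Y):
RRRRRR
RRRRRR
RRRBYR
RGRBBW
RRRBBY
After op 5 paint(2,0,B):
RRRRRR
RRRRRR
BRRBYR
RGRBBW
RRRBBY
After op 6 paint(4,5,Y):
RRRRRR
RRRRRR
BRRBYR
RGRBBW
RRRBBY
After op 7 paint(1,0,K):
RRRRRR
KRRRRR
BRRBYR
RGRBBW
RRRBBY

Answer: RRRRRR
KRRRRR
BRRBYR
RGRBBW
RRRBBY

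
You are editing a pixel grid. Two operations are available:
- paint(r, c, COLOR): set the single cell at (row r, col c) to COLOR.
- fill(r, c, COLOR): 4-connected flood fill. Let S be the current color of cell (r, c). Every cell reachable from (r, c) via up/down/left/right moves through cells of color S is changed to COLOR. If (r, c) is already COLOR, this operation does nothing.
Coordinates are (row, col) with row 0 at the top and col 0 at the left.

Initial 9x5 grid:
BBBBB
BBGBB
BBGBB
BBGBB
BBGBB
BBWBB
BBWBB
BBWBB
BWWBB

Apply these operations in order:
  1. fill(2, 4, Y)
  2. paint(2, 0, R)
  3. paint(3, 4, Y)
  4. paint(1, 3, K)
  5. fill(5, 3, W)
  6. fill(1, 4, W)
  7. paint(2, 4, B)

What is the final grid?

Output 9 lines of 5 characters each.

Answer: WWWWW
WWGKW
RWGWB
WWGWW
WWGWW
WWWWW
WWWWW
WWWWW
WWWWW

Derivation:
After op 1 fill(2,4,Y) [36 cells changed]:
YYYYY
YYGYY
YYGYY
YYGYY
YYGYY
YYWYY
YYWYY
YYWYY
YWWYY
After op 2 paint(2,0,R):
YYYYY
YYGYY
RYGYY
YYGYY
YYGYY
YYWYY
YYWYY
YYWYY
YWWYY
After op 3 paint(3,4,Y):
YYYYY
YYGYY
RYGYY
YYGYY
YYGYY
YYWYY
YYWYY
YYWYY
YWWYY
After op 4 paint(1,3,K):
YYYYY
YYGKY
RYGYY
YYGYY
YYGYY
YYWYY
YYWYY
YYWYY
YWWYY
After op 5 fill(5,3,W) [34 cells changed]:
WWWWW
WWGKW
RWGWW
WWGWW
WWGWW
WWWWW
WWWWW
WWWWW
WWWWW
After op 6 fill(1,4,W) [0 cells changed]:
WWWWW
WWGKW
RWGWW
WWGWW
WWGWW
WWWWW
WWWWW
WWWWW
WWWWW
After op 7 paint(2,4,B):
WWWWW
WWGKW
RWGWB
WWGWW
WWGWW
WWWWW
WWWWW
WWWWW
WWWWW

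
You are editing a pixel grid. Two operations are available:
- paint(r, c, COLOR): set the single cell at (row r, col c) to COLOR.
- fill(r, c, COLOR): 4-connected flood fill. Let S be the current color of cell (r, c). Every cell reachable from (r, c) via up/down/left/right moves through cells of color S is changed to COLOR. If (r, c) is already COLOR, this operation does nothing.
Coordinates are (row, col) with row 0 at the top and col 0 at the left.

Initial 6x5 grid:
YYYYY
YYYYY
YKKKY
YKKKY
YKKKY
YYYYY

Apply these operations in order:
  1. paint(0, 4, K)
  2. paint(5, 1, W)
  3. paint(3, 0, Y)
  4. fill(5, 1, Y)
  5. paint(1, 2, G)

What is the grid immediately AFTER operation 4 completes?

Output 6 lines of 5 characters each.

After op 1 paint(0,4,K):
YYYYK
YYYYY
YKKKY
YKKKY
YKKKY
YYYYY
After op 2 paint(5,1,W):
YYYYK
YYYYY
YKKKY
YKKKY
YKKKY
YWYYY
After op 3 paint(3,0,Y):
YYYYK
YYYYY
YKKKY
YKKKY
YKKKY
YWYYY
After op 4 fill(5,1,Y) [1 cells changed]:
YYYYK
YYYYY
YKKKY
YKKKY
YKKKY
YYYYY

Answer: YYYYK
YYYYY
YKKKY
YKKKY
YKKKY
YYYYY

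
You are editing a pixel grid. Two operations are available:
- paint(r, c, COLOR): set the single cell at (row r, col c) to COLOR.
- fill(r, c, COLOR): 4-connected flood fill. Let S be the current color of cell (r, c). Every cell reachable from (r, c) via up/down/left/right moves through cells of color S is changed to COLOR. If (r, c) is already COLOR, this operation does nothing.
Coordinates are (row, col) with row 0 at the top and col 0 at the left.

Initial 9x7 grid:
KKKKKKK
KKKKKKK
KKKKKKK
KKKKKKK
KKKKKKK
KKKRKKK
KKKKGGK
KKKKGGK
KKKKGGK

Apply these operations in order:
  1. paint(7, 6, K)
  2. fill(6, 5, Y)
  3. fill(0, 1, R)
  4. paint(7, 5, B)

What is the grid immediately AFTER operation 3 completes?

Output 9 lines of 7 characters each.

Answer: RRRRRRR
RRRRRRR
RRRRRRR
RRRRRRR
RRRRRRR
RRRRRRR
RRRRYYR
RRRRYYR
RRRRYYR

Derivation:
After op 1 paint(7,6,K):
KKKKKKK
KKKKKKK
KKKKKKK
KKKKKKK
KKKKKKK
KKKRKKK
KKKKGGK
KKKKGGK
KKKKGGK
After op 2 fill(6,5,Y) [6 cells changed]:
KKKKKKK
KKKKKKK
KKKKKKK
KKKKKKK
KKKKKKK
KKKRKKK
KKKKYYK
KKKKYYK
KKKKYYK
After op 3 fill(0,1,R) [56 cells changed]:
RRRRRRR
RRRRRRR
RRRRRRR
RRRRRRR
RRRRRRR
RRRRRRR
RRRRYYR
RRRRYYR
RRRRYYR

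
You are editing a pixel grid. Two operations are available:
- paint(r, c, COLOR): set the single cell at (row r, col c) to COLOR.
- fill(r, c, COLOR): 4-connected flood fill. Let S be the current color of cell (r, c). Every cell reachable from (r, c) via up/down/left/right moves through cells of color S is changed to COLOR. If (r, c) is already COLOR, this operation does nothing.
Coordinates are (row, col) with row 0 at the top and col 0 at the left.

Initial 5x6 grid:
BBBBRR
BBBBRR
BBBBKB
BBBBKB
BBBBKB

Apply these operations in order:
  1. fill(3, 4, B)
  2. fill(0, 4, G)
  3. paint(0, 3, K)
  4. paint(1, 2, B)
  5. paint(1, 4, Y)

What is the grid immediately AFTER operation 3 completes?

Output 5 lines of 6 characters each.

Answer: BBBKGG
BBBBGG
BBBBBB
BBBBBB
BBBBBB

Derivation:
After op 1 fill(3,4,B) [3 cells changed]:
BBBBRR
BBBBRR
BBBBBB
BBBBBB
BBBBBB
After op 2 fill(0,4,G) [4 cells changed]:
BBBBGG
BBBBGG
BBBBBB
BBBBBB
BBBBBB
After op 3 paint(0,3,K):
BBBKGG
BBBBGG
BBBBBB
BBBBBB
BBBBBB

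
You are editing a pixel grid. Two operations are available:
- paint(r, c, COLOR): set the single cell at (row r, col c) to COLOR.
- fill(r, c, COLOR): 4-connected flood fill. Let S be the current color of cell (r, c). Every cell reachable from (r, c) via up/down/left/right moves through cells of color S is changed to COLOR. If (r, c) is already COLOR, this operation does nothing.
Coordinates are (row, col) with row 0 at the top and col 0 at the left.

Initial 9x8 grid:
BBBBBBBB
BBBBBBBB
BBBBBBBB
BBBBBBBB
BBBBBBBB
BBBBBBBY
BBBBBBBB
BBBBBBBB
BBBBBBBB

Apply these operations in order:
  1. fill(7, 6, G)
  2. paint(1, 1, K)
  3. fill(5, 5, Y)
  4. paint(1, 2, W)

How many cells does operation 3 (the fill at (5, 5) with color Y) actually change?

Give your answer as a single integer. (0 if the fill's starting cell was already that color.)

After op 1 fill(7,6,G) [71 cells changed]:
GGGGGGGG
GGGGGGGG
GGGGGGGG
GGGGGGGG
GGGGGGGG
GGGGGGGY
GGGGGGGG
GGGGGGGG
GGGGGGGG
After op 2 paint(1,1,K):
GGGGGGGG
GKGGGGGG
GGGGGGGG
GGGGGGGG
GGGGGGGG
GGGGGGGY
GGGGGGGG
GGGGGGGG
GGGGGGGG
After op 3 fill(5,5,Y) [70 cells changed]:
YYYYYYYY
YKYYYYYY
YYYYYYYY
YYYYYYYY
YYYYYYYY
YYYYYYYY
YYYYYYYY
YYYYYYYY
YYYYYYYY

Answer: 70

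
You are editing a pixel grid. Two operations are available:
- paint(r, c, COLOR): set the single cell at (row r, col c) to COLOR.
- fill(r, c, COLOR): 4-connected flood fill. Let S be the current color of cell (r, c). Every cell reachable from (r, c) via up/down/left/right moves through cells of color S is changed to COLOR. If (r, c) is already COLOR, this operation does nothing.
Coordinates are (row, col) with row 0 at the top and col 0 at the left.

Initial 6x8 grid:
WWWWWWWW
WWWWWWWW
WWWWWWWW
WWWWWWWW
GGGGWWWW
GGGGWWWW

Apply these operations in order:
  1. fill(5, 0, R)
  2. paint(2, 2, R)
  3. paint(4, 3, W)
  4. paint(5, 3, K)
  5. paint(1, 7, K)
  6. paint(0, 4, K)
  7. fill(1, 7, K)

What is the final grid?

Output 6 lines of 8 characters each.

After op 1 fill(5,0,R) [8 cells changed]:
WWWWWWWW
WWWWWWWW
WWWWWWWW
WWWWWWWW
RRRRWWWW
RRRRWWWW
After op 2 paint(2,2,R):
WWWWWWWW
WWWWWWWW
WWRWWWWW
WWWWWWWW
RRRRWWWW
RRRRWWWW
After op 3 paint(4,3,W):
WWWWWWWW
WWWWWWWW
WWRWWWWW
WWWWWWWW
RRRWWWWW
RRRRWWWW
After op 4 paint(5,3,K):
WWWWWWWW
WWWWWWWW
WWRWWWWW
WWWWWWWW
RRRWWWWW
RRRKWWWW
After op 5 paint(1,7,K):
WWWWWWWW
WWWWWWWK
WWRWWWWW
WWWWWWWW
RRRWWWWW
RRRKWWWW
After op 6 paint(0,4,K):
WWWWKWWW
WWWWWWWK
WWRWWWWW
WWWWWWWW
RRRWWWWW
RRRKWWWW
After op 7 fill(1,7,K) [0 cells changed]:
WWWWKWWW
WWWWWWWK
WWRWWWWW
WWWWWWWW
RRRWWWWW
RRRKWWWW

Answer: WWWWKWWW
WWWWWWWK
WWRWWWWW
WWWWWWWW
RRRWWWWW
RRRKWWWW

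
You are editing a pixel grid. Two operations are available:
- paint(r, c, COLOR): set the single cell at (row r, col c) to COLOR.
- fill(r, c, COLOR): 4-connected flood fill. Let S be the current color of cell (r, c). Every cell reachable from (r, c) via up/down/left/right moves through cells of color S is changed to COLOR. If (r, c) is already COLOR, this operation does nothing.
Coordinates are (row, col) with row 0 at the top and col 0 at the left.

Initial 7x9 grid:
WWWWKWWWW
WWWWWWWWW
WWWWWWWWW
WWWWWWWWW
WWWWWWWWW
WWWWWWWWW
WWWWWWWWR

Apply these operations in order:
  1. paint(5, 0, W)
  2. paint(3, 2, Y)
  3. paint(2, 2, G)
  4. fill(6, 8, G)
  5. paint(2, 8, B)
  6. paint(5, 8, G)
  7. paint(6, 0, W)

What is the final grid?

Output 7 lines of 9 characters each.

After op 1 paint(5,0,W):
WWWWKWWWW
WWWWWWWWW
WWWWWWWWW
WWWWWWWWW
WWWWWWWWW
WWWWWWWWW
WWWWWWWWR
After op 2 paint(3,2,Y):
WWWWKWWWW
WWWWWWWWW
WWWWWWWWW
WWYWWWWWW
WWWWWWWWW
WWWWWWWWW
WWWWWWWWR
After op 3 paint(2,2,G):
WWWWKWWWW
WWWWWWWWW
WWGWWWWWW
WWYWWWWWW
WWWWWWWWW
WWWWWWWWW
WWWWWWWWR
After op 4 fill(6,8,G) [1 cells changed]:
WWWWKWWWW
WWWWWWWWW
WWGWWWWWW
WWYWWWWWW
WWWWWWWWW
WWWWWWWWW
WWWWWWWWG
After op 5 paint(2,8,B):
WWWWKWWWW
WWWWWWWWW
WWGWWWWWB
WWYWWWWWW
WWWWWWWWW
WWWWWWWWW
WWWWWWWWG
After op 6 paint(5,8,G):
WWWWKWWWW
WWWWWWWWW
WWGWWWWWB
WWYWWWWWW
WWWWWWWWW
WWWWWWWWG
WWWWWWWWG
After op 7 paint(6,0,W):
WWWWKWWWW
WWWWWWWWW
WWGWWWWWB
WWYWWWWWW
WWWWWWWWW
WWWWWWWWG
WWWWWWWWG

Answer: WWWWKWWWW
WWWWWWWWW
WWGWWWWWB
WWYWWWWWW
WWWWWWWWW
WWWWWWWWG
WWWWWWWWG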